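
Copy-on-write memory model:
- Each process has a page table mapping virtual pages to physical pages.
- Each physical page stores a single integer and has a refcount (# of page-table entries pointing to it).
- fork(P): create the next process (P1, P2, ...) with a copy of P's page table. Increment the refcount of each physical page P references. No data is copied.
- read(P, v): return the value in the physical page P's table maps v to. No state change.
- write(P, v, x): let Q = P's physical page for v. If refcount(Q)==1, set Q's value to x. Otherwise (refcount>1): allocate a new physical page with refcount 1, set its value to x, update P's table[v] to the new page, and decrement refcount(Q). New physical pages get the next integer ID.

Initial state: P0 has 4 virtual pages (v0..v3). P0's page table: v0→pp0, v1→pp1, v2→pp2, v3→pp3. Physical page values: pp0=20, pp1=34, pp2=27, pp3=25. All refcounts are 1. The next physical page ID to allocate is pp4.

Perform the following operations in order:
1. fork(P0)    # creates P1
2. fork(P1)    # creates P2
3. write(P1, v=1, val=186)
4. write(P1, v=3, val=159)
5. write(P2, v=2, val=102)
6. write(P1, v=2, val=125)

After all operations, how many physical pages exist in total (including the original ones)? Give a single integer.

Answer: 8

Derivation:
Op 1: fork(P0) -> P1. 4 ppages; refcounts: pp0:2 pp1:2 pp2:2 pp3:2
Op 2: fork(P1) -> P2. 4 ppages; refcounts: pp0:3 pp1:3 pp2:3 pp3:3
Op 3: write(P1, v1, 186). refcount(pp1)=3>1 -> COPY to pp4. 5 ppages; refcounts: pp0:3 pp1:2 pp2:3 pp3:3 pp4:1
Op 4: write(P1, v3, 159). refcount(pp3)=3>1 -> COPY to pp5. 6 ppages; refcounts: pp0:3 pp1:2 pp2:3 pp3:2 pp4:1 pp5:1
Op 5: write(P2, v2, 102). refcount(pp2)=3>1 -> COPY to pp6. 7 ppages; refcounts: pp0:3 pp1:2 pp2:2 pp3:2 pp4:1 pp5:1 pp6:1
Op 6: write(P1, v2, 125). refcount(pp2)=2>1 -> COPY to pp7. 8 ppages; refcounts: pp0:3 pp1:2 pp2:1 pp3:2 pp4:1 pp5:1 pp6:1 pp7:1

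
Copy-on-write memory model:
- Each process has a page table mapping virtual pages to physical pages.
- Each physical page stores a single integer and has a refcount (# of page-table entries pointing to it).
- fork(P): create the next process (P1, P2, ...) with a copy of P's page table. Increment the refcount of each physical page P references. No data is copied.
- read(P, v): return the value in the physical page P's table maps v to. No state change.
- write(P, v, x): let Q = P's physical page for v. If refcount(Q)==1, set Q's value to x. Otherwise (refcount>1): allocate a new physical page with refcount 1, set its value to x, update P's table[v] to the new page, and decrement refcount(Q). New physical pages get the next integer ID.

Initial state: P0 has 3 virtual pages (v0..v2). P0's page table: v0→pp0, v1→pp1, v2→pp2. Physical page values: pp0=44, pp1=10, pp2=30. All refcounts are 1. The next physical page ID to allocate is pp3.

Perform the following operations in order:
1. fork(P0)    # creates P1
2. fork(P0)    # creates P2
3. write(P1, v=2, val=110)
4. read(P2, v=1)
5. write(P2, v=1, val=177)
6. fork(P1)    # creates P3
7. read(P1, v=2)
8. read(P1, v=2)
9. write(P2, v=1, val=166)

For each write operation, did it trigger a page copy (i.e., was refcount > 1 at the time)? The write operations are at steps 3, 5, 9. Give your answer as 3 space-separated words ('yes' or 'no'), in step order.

Op 1: fork(P0) -> P1. 3 ppages; refcounts: pp0:2 pp1:2 pp2:2
Op 2: fork(P0) -> P2. 3 ppages; refcounts: pp0:3 pp1:3 pp2:3
Op 3: write(P1, v2, 110). refcount(pp2)=3>1 -> COPY to pp3. 4 ppages; refcounts: pp0:3 pp1:3 pp2:2 pp3:1
Op 4: read(P2, v1) -> 10. No state change.
Op 5: write(P2, v1, 177). refcount(pp1)=3>1 -> COPY to pp4. 5 ppages; refcounts: pp0:3 pp1:2 pp2:2 pp3:1 pp4:1
Op 6: fork(P1) -> P3. 5 ppages; refcounts: pp0:4 pp1:3 pp2:2 pp3:2 pp4:1
Op 7: read(P1, v2) -> 110. No state change.
Op 8: read(P1, v2) -> 110. No state change.
Op 9: write(P2, v1, 166). refcount(pp4)=1 -> write in place. 5 ppages; refcounts: pp0:4 pp1:3 pp2:2 pp3:2 pp4:1

yes yes no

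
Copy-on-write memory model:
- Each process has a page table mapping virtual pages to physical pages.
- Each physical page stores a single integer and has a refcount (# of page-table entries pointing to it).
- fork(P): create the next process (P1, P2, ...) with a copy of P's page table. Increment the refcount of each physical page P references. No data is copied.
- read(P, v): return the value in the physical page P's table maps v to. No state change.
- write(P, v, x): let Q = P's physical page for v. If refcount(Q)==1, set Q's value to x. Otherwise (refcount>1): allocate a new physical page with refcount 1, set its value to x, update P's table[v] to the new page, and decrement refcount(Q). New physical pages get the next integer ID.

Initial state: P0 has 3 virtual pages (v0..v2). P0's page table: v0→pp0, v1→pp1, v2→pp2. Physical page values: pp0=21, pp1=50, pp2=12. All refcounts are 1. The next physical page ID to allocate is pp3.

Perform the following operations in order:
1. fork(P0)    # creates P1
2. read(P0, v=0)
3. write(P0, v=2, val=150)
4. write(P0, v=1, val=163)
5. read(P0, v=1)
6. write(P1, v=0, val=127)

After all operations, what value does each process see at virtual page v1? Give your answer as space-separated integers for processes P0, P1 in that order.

Op 1: fork(P0) -> P1. 3 ppages; refcounts: pp0:2 pp1:2 pp2:2
Op 2: read(P0, v0) -> 21. No state change.
Op 3: write(P0, v2, 150). refcount(pp2)=2>1 -> COPY to pp3. 4 ppages; refcounts: pp0:2 pp1:2 pp2:1 pp3:1
Op 4: write(P0, v1, 163). refcount(pp1)=2>1 -> COPY to pp4. 5 ppages; refcounts: pp0:2 pp1:1 pp2:1 pp3:1 pp4:1
Op 5: read(P0, v1) -> 163. No state change.
Op 6: write(P1, v0, 127). refcount(pp0)=2>1 -> COPY to pp5. 6 ppages; refcounts: pp0:1 pp1:1 pp2:1 pp3:1 pp4:1 pp5:1
P0: v1 -> pp4 = 163
P1: v1 -> pp1 = 50

Answer: 163 50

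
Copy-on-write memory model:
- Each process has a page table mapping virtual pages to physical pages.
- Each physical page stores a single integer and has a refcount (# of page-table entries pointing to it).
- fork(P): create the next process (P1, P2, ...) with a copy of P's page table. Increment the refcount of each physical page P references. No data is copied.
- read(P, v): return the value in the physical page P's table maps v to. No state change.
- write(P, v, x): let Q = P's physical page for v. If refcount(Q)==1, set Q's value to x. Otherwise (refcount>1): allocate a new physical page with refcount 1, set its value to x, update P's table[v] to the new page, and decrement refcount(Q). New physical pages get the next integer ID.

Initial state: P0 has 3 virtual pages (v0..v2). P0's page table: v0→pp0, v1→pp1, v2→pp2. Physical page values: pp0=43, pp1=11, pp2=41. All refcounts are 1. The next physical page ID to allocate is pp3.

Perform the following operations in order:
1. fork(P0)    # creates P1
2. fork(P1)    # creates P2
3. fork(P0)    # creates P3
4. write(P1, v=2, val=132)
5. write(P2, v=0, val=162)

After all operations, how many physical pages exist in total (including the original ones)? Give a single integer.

Answer: 5

Derivation:
Op 1: fork(P0) -> P1. 3 ppages; refcounts: pp0:2 pp1:2 pp2:2
Op 2: fork(P1) -> P2. 3 ppages; refcounts: pp0:3 pp1:3 pp2:3
Op 3: fork(P0) -> P3. 3 ppages; refcounts: pp0:4 pp1:4 pp2:4
Op 4: write(P1, v2, 132). refcount(pp2)=4>1 -> COPY to pp3. 4 ppages; refcounts: pp0:4 pp1:4 pp2:3 pp3:1
Op 5: write(P2, v0, 162). refcount(pp0)=4>1 -> COPY to pp4. 5 ppages; refcounts: pp0:3 pp1:4 pp2:3 pp3:1 pp4:1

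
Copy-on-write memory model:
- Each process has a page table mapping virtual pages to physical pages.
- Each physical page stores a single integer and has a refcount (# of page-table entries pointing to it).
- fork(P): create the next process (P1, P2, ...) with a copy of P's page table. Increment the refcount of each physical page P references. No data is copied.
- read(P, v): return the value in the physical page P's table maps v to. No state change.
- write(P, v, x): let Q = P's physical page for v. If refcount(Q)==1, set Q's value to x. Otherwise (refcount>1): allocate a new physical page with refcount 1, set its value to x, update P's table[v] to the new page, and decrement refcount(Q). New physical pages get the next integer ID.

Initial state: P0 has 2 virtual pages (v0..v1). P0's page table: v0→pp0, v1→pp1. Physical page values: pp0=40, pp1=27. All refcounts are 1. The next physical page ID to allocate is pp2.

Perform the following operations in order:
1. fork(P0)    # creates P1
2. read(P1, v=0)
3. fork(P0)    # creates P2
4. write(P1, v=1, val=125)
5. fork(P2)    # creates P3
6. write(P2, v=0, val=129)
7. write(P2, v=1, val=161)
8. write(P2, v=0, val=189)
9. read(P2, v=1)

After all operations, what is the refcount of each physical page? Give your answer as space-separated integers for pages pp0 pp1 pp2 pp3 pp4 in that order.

Answer: 3 2 1 1 1

Derivation:
Op 1: fork(P0) -> P1. 2 ppages; refcounts: pp0:2 pp1:2
Op 2: read(P1, v0) -> 40. No state change.
Op 3: fork(P0) -> P2. 2 ppages; refcounts: pp0:3 pp1:3
Op 4: write(P1, v1, 125). refcount(pp1)=3>1 -> COPY to pp2. 3 ppages; refcounts: pp0:3 pp1:2 pp2:1
Op 5: fork(P2) -> P3. 3 ppages; refcounts: pp0:4 pp1:3 pp2:1
Op 6: write(P2, v0, 129). refcount(pp0)=4>1 -> COPY to pp3. 4 ppages; refcounts: pp0:3 pp1:3 pp2:1 pp3:1
Op 7: write(P2, v1, 161). refcount(pp1)=3>1 -> COPY to pp4. 5 ppages; refcounts: pp0:3 pp1:2 pp2:1 pp3:1 pp4:1
Op 8: write(P2, v0, 189). refcount(pp3)=1 -> write in place. 5 ppages; refcounts: pp0:3 pp1:2 pp2:1 pp3:1 pp4:1
Op 9: read(P2, v1) -> 161. No state change.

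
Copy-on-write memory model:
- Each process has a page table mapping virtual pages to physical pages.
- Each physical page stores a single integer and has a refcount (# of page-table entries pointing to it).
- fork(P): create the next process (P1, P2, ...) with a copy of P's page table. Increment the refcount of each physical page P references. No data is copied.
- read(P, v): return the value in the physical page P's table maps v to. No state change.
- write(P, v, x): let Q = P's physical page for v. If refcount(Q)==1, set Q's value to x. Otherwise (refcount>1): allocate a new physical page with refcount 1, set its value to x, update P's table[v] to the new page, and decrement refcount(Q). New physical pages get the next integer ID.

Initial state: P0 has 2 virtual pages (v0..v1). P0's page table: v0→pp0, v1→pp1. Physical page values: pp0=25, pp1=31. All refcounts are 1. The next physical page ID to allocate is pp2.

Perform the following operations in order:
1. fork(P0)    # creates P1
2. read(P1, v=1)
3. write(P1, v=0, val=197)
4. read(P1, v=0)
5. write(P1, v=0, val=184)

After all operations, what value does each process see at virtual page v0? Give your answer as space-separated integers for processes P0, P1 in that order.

Answer: 25 184

Derivation:
Op 1: fork(P0) -> P1. 2 ppages; refcounts: pp0:2 pp1:2
Op 2: read(P1, v1) -> 31. No state change.
Op 3: write(P1, v0, 197). refcount(pp0)=2>1 -> COPY to pp2. 3 ppages; refcounts: pp0:1 pp1:2 pp2:1
Op 4: read(P1, v0) -> 197. No state change.
Op 5: write(P1, v0, 184). refcount(pp2)=1 -> write in place. 3 ppages; refcounts: pp0:1 pp1:2 pp2:1
P0: v0 -> pp0 = 25
P1: v0 -> pp2 = 184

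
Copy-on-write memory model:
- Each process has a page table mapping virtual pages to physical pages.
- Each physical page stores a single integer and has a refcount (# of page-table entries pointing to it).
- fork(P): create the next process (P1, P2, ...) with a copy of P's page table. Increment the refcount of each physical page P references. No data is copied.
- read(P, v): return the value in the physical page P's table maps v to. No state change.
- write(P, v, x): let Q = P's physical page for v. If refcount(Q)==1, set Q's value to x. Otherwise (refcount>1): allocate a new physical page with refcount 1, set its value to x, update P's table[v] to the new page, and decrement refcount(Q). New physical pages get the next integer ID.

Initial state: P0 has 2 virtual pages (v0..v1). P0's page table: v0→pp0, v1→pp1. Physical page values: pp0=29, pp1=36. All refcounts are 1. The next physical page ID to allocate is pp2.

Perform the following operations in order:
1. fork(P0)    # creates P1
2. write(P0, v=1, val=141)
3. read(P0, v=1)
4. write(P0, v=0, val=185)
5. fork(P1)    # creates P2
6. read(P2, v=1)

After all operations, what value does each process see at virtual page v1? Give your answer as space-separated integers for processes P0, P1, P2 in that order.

Answer: 141 36 36

Derivation:
Op 1: fork(P0) -> P1. 2 ppages; refcounts: pp0:2 pp1:2
Op 2: write(P0, v1, 141). refcount(pp1)=2>1 -> COPY to pp2. 3 ppages; refcounts: pp0:2 pp1:1 pp2:1
Op 3: read(P0, v1) -> 141. No state change.
Op 4: write(P0, v0, 185). refcount(pp0)=2>1 -> COPY to pp3. 4 ppages; refcounts: pp0:1 pp1:1 pp2:1 pp3:1
Op 5: fork(P1) -> P2. 4 ppages; refcounts: pp0:2 pp1:2 pp2:1 pp3:1
Op 6: read(P2, v1) -> 36. No state change.
P0: v1 -> pp2 = 141
P1: v1 -> pp1 = 36
P2: v1 -> pp1 = 36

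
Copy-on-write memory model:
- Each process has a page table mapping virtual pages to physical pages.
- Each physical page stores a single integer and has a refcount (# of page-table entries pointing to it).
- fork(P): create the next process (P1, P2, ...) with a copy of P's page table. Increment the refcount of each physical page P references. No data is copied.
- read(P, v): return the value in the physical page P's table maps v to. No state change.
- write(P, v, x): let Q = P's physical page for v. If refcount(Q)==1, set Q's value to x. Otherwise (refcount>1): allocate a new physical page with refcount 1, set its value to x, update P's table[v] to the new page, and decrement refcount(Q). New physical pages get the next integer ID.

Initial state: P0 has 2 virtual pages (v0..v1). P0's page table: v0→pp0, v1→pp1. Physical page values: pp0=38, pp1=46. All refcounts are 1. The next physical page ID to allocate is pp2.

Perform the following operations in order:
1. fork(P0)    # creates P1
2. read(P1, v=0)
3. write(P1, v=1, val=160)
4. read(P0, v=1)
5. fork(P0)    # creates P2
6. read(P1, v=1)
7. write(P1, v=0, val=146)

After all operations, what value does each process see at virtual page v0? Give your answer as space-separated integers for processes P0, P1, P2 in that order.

Op 1: fork(P0) -> P1. 2 ppages; refcounts: pp0:2 pp1:2
Op 2: read(P1, v0) -> 38. No state change.
Op 3: write(P1, v1, 160). refcount(pp1)=2>1 -> COPY to pp2. 3 ppages; refcounts: pp0:2 pp1:1 pp2:1
Op 4: read(P0, v1) -> 46. No state change.
Op 5: fork(P0) -> P2. 3 ppages; refcounts: pp0:3 pp1:2 pp2:1
Op 6: read(P1, v1) -> 160. No state change.
Op 7: write(P1, v0, 146). refcount(pp0)=3>1 -> COPY to pp3. 4 ppages; refcounts: pp0:2 pp1:2 pp2:1 pp3:1
P0: v0 -> pp0 = 38
P1: v0 -> pp3 = 146
P2: v0 -> pp0 = 38

Answer: 38 146 38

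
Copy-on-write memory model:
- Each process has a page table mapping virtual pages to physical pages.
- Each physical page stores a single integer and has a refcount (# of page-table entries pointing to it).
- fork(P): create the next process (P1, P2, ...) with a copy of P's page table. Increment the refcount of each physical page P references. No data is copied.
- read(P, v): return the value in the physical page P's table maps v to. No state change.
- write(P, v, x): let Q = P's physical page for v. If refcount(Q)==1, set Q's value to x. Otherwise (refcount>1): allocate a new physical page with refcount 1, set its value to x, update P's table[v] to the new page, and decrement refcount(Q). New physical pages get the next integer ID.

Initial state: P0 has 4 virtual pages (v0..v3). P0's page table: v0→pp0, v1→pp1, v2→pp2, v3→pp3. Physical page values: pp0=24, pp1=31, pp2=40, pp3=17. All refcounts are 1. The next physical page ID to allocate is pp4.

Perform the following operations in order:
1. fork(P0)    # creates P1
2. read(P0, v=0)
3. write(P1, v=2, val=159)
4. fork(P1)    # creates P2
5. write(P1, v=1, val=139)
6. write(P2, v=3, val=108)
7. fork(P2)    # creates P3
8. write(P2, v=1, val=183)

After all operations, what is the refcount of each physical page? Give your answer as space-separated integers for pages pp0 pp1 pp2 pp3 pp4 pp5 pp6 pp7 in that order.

Answer: 4 2 1 2 3 1 2 1

Derivation:
Op 1: fork(P0) -> P1. 4 ppages; refcounts: pp0:2 pp1:2 pp2:2 pp3:2
Op 2: read(P0, v0) -> 24. No state change.
Op 3: write(P1, v2, 159). refcount(pp2)=2>1 -> COPY to pp4. 5 ppages; refcounts: pp0:2 pp1:2 pp2:1 pp3:2 pp4:1
Op 4: fork(P1) -> P2. 5 ppages; refcounts: pp0:3 pp1:3 pp2:1 pp3:3 pp4:2
Op 5: write(P1, v1, 139). refcount(pp1)=3>1 -> COPY to pp5. 6 ppages; refcounts: pp0:3 pp1:2 pp2:1 pp3:3 pp4:2 pp5:1
Op 6: write(P2, v3, 108). refcount(pp3)=3>1 -> COPY to pp6. 7 ppages; refcounts: pp0:3 pp1:2 pp2:1 pp3:2 pp4:2 pp5:1 pp6:1
Op 7: fork(P2) -> P3. 7 ppages; refcounts: pp0:4 pp1:3 pp2:1 pp3:2 pp4:3 pp5:1 pp6:2
Op 8: write(P2, v1, 183). refcount(pp1)=3>1 -> COPY to pp7. 8 ppages; refcounts: pp0:4 pp1:2 pp2:1 pp3:2 pp4:3 pp5:1 pp6:2 pp7:1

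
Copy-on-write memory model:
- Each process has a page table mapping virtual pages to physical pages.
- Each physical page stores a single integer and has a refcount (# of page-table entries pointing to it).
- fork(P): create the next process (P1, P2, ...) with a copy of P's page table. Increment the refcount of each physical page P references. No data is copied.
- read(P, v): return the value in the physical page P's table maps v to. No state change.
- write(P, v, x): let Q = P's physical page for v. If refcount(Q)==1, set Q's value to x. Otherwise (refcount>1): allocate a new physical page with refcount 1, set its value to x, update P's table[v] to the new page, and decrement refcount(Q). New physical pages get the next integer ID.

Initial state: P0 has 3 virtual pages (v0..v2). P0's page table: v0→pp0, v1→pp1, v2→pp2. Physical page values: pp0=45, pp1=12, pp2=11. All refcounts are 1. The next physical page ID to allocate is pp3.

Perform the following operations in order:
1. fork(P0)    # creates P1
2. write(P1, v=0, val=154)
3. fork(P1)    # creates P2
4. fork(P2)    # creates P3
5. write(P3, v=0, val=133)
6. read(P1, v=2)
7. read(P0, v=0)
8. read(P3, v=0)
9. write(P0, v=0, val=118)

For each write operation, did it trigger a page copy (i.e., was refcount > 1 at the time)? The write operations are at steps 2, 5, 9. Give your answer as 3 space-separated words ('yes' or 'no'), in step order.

Op 1: fork(P0) -> P1. 3 ppages; refcounts: pp0:2 pp1:2 pp2:2
Op 2: write(P1, v0, 154). refcount(pp0)=2>1 -> COPY to pp3. 4 ppages; refcounts: pp0:1 pp1:2 pp2:2 pp3:1
Op 3: fork(P1) -> P2. 4 ppages; refcounts: pp0:1 pp1:3 pp2:3 pp3:2
Op 4: fork(P2) -> P3. 4 ppages; refcounts: pp0:1 pp1:4 pp2:4 pp3:3
Op 5: write(P3, v0, 133). refcount(pp3)=3>1 -> COPY to pp4. 5 ppages; refcounts: pp0:1 pp1:4 pp2:4 pp3:2 pp4:1
Op 6: read(P1, v2) -> 11. No state change.
Op 7: read(P0, v0) -> 45. No state change.
Op 8: read(P3, v0) -> 133. No state change.
Op 9: write(P0, v0, 118). refcount(pp0)=1 -> write in place. 5 ppages; refcounts: pp0:1 pp1:4 pp2:4 pp3:2 pp4:1

yes yes no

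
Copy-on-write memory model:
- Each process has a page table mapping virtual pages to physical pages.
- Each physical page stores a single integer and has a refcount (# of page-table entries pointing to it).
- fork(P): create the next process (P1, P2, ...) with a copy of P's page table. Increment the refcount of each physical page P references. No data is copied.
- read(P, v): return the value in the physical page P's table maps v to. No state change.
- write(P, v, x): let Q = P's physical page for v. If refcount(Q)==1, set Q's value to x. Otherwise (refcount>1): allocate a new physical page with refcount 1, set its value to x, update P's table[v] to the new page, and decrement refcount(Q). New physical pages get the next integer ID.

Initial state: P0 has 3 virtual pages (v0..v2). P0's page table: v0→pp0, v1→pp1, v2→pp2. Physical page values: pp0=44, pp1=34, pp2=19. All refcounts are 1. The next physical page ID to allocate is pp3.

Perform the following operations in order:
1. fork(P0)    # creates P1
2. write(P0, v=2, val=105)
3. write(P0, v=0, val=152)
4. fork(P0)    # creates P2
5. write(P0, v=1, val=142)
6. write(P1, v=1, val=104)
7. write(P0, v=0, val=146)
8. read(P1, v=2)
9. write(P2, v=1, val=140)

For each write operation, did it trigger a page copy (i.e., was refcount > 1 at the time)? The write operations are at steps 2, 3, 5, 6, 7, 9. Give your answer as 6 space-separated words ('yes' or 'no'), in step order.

Op 1: fork(P0) -> P1. 3 ppages; refcounts: pp0:2 pp1:2 pp2:2
Op 2: write(P0, v2, 105). refcount(pp2)=2>1 -> COPY to pp3. 4 ppages; refcounts: pp0:2 pp1:2 pp2:1 pp3:1
Op 3: write(P0, v0, 152). refcount(pp0)=2>1 -> COPY to pp4. 5 ppages; refcounts: pp0:1 pp1:2 pp2:1 pp3:1 pp4:1
Op 4: fork(P0) -> P2. 5 ppages; refcounts: pp0:1 pp1:3 pp2:1 pp3:2 pp4:2
Op 5: write(P0, v1, 142). refcount(pp1)=3>1 -> COPY to pp5. 6 ppages; refcounts: pp0:1 pp1:2 pp2:1 pp3:2 pp4:2 pp5:1
Op 6: write(P1, v1, 104). refcount(pp1)=2>1 -> COPY to pp6. 7 ppages; refcounts: pp0:1 pp1:1 pp2:1 pp3:2 pp4:2 pp5:1 pp6:1
Op 7: write(P0, v0, 146). refcount(pp4)=2>1 -> COPY to pp7. 8 ppages; refcounts: pp0:1 pp1:1 pp2:1 pp3:2 pp4:1 pp5:1 pp6:1 pp7:1
Op 8: read(P1, v2) -> 19. No state change.
Op 9: write(P2, v1, 140). refcount(pp1)=1 -> write in place. 8 ppages; refcounts: pp0:1 pp1:1 pp2:1 pp3:2 pp4:1 pp5:1 pp6:1 pp7:1

yes yes yes yes yes no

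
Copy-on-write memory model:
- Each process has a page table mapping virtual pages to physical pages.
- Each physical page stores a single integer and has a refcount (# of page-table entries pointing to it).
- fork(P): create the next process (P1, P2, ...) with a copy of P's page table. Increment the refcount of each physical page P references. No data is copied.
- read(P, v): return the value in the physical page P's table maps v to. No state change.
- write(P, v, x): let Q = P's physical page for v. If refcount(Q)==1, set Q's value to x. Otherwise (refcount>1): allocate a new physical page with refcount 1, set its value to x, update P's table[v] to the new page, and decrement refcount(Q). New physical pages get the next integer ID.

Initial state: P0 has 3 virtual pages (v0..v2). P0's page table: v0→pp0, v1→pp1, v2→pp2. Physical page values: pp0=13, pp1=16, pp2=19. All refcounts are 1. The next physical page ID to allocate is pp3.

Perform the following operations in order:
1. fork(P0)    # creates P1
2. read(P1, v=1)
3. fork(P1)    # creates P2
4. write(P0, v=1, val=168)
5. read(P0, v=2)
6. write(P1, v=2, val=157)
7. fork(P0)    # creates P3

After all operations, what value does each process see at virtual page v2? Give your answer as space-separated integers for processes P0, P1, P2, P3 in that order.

Op 1: fork(P0) -> P1. 3 ppages; refcounts: pp0:2 pp1:2 pp2:2
Op 2: read(P1, v1) -> 16. No state change.
Op 3: fork(P1) -> P2. 3 ppages; refcounts: pp0:3 pp1:3 pp2:3
Op 4: write(P0, v1, 168). refcount(pp1)=3>1 -> COPY to pp3. 4 ppages; refcounts: pp0:3 pp1:2 pp2:3 pp3:1
Op 5: read(P0, v2) -> 19. No state change.
Op 6: write(P1, v2, 157). refcount(pp2)=3>1 -> COPY to pp4. 5 ppages; refcounts: pp0:3 pp1:2 pp2:2 pp3:1 pp4:1
Op 7: fork(P0) -> P3. 5 ppages; refcounts: pp0:4 pp1:2 pp2:3 pp3:2 pp4:1
P0: v2 -> pp2 = 19
P1: v2 -> pp4 = 157
P2: v2 -> pp2 = 19
P3: v2 -> pp2 = 19

Answer: 19 157 19 19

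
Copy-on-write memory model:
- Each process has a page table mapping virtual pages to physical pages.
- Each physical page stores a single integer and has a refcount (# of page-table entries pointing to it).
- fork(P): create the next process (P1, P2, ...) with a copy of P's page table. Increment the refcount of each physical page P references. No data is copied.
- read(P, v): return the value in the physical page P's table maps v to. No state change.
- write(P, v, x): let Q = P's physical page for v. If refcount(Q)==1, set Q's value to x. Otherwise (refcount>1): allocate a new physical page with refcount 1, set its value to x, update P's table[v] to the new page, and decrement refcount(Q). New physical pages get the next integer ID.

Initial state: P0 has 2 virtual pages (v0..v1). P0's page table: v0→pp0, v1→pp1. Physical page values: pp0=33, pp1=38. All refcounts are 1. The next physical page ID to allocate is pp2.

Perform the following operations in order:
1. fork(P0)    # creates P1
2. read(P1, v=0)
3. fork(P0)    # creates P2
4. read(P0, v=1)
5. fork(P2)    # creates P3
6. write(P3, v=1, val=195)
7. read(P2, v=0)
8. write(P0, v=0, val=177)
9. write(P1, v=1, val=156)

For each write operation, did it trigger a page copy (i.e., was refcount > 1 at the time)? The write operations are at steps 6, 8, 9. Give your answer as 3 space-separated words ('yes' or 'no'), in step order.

Op 1: fork(P0) -> P1. 2 ppages; refcounts: pp0:2 pp1:2
Op 2: read(P1, v0) -> 33. No state change.
Op 3: fork(P0) -> P2. 2 ppages; refcounts: pp0:3 pp1:3
Op 4: read(P0, v1) -> 38. No state change.
Op 5: fork(P2) -> P3. 2 ppages; refcounts: pp0:4 pp1:4
Op 6: write(P3, v1, 195). refcount(pp1)=4>1 -> COPY to pp2. 3 ppages; refcounts: pp0:4 pp1:3 pp2:1
Op 7: read(P2, v0) -> 33. No state change.
Op 8: write(P0, v0, 177). refcount(pp0)=4>1 -> COPY to pp3. 4 ppages; refcounts: pp0:3 pp1:3 pp2:1 pp3:1
Op 9: write(P1, v1, 156). refcount(pp1)=3>1 -> COPY to pp4. 5 ppages; refcounts: pp0:3 pp1:2 pp2:1 pp3:1 pp4:1

yes yes yes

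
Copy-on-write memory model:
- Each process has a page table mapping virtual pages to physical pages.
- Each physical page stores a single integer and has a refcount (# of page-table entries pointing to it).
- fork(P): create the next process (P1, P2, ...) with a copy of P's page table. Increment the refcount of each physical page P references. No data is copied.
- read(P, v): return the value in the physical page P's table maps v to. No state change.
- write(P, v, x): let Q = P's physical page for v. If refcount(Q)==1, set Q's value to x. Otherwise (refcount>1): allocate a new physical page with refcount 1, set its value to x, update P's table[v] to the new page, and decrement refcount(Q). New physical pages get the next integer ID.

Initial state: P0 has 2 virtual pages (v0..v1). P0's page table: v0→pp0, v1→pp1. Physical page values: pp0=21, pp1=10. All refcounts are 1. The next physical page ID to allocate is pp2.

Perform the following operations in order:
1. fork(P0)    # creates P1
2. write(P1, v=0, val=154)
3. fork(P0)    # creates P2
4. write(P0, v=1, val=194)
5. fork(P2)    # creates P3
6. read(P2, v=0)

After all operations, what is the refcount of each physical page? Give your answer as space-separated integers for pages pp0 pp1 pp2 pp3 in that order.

Op 1: fork(P0) -> P1. 2 ppages; refcounts: pp0:2 pp1:2
Op 2: write(P1, v0, 154). refcount(pp0)=2>1 -> COPY to pp2. 3 ppages; refcounts: pp0:1 pp1:2 pp2:1
Op 3: fork(P0) -> P2. 3 ppages; refcounts: pp0:2 pp1:3 pp2:1
Op 4: write(P0, v1, 194). refcount(pp1)=3>1 -> COPY to pp3. 4 ppages; refcounts: pp0:2 pp1:2 pp2:1 pp3:1
Op 5: fork(P2) -> P3. 4 ppages; refcounts: pp0:3 pp1:3 pp2:1 pp3:1
Op 6: read(P2, v0) -> 21. No state change.

Answer: 3 3 1 1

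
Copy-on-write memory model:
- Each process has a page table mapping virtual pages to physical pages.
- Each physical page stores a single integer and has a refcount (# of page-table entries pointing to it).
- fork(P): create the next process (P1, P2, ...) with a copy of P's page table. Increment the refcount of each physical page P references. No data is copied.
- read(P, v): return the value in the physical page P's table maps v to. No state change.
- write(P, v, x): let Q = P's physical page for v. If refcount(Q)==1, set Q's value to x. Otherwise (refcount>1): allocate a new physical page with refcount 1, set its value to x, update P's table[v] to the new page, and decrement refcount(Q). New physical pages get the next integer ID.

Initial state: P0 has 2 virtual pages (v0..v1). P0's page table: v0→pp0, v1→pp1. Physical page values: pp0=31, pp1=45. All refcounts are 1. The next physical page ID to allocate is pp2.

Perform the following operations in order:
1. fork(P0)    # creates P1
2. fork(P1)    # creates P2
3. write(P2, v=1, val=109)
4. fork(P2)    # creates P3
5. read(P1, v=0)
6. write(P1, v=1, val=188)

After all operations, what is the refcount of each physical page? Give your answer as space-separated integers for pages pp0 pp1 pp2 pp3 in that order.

Answer: 4 1 2 1

Derivation:
Op 1: fork(P0) -> P1. 2 ppages; refcounts: pp0:2 pp1:2
Op 2: fork(P1) -> P2. 2 ppages; refcounts: pp0:3 pp1:3
Op 3: write(P2, v1, 109). refcount(pp1)=3>1 -> COPY to pp2. 3 ppages; refcounts: pp0:3 pp1:2 pp2:1
Op 4: fork(P2) -> P3. 3 ppages; refcounts: pp0:4 pp1:2 pp2:2
Op 5: read(P1, v0) -> 31. No state change.
Op 6: write(P1, v1, 188). refcount(pp1)=2>1 -> COPY to pp3. 4 ppages; refcounts: pp0:4 pp1:1 pp2:2 pp3:1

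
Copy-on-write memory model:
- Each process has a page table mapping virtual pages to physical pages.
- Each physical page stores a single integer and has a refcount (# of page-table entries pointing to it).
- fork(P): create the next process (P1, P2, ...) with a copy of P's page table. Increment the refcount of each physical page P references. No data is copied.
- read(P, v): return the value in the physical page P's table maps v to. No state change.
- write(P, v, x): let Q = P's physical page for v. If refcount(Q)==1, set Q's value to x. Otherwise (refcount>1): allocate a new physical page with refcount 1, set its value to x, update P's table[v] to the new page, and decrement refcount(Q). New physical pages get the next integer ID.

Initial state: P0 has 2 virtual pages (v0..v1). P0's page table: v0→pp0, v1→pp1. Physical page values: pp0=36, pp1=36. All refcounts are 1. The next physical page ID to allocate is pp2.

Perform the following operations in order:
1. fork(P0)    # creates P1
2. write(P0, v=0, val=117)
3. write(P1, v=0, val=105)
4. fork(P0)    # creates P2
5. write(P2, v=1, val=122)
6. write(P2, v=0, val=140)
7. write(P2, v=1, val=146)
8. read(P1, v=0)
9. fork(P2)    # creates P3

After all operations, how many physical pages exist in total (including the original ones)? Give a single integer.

Op 1: fork(P0) -> P1. 2 ppages; refcounts: pp0:2 pp1:2
Op 2: write(P0, v0, 117). refcount(pp0)=2>1 -> COPY to pp2. 3 ppages; refcounts: pp0:1 pp1:2 pp2:1
Op 3: write(P1, v0, 105). refcount(pp0)=1 -> write in place. 3 ppages; refcounts: pp0:1 pp1:2 pp2:1
Op 4: fork(P0) -> P2. 3 ppages; refcounts: pp0:1 pp1:3 pp2:2
Op 5: write(P2, v1, 122). refcount(pp1)=3>1 -> COPY to pp3. 4 ppages; refcounts: pp0:1 pp1:2 pp2:2 pp3:1
Op 6: write(P2, v0, 140). refcount(pp2)=2>1 -> COPY to pp4. 5 ppages; refcounts: pp0:1 pp1:2 pp2:1 pp3:1 pp4:1
Op 7: write(P2, v1, 146). refcount(pp3)=1 -> write in place. 5 ppages; refcounts: pp0:1 pp1:2 pp2:1 pp3:1 pp4:1
Op 8: read(P1, v0) -> 105. No state change.
Op 9: fork(P2) -> P3. 5 ppages; refcounts: pp0:1 pp1:2 pp2:1 pp3:2 pp4:2

Answer: 5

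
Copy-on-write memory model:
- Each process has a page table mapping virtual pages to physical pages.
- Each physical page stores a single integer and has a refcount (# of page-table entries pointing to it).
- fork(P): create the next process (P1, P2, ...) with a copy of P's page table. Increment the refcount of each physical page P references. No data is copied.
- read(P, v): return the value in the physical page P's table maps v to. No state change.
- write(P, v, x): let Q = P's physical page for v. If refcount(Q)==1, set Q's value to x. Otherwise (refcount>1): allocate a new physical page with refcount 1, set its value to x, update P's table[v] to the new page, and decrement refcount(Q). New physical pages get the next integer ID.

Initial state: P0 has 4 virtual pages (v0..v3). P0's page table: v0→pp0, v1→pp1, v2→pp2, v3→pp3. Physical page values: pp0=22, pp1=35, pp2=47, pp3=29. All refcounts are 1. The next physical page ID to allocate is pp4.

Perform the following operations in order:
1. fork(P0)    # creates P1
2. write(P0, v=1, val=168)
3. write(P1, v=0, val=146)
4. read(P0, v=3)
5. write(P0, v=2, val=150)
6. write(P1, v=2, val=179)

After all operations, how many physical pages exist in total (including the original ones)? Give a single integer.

Answer: 7

Derivation:
Op 1: fork(P0) -> P1. 4 ppages; refcounts: pp0:2 pp1:2 pp2:2 pp3:2
Op 2: write(P0, v1, 168). refcount(pp1)=2>1 -> COPY to pp4. 5 ppages; refcounts: pp0:2 pp1:1 pp2:2 pp3:2 pp4:1
Op 3: write(P1, v0, 146). refcount(pp0)=2>1 -> COPY to pp5. 6 ppages; refcounts: pp0:1 pp1:1 pp2:2 pp3:2 pp4:1 pp5:1
Op 4: read(P0, v3) -> 29. No state change.
Op 5: write(P0, v2, 150). refcount(pp2)=2>1 -> COPY to pp6. 7 ppages; refcounts: pp0:1 pp1:1 pp2:1 pp3:2 pp4:1 pp5:1 pp6:1
Op 6: write(P1, v2, 179). refcount(pp2)=1 -> write in place. 7 ppages; refcounts: pp0:1 pp1:1 pp2:1 pp3:2 pp4:1 pp5:1 pp6:1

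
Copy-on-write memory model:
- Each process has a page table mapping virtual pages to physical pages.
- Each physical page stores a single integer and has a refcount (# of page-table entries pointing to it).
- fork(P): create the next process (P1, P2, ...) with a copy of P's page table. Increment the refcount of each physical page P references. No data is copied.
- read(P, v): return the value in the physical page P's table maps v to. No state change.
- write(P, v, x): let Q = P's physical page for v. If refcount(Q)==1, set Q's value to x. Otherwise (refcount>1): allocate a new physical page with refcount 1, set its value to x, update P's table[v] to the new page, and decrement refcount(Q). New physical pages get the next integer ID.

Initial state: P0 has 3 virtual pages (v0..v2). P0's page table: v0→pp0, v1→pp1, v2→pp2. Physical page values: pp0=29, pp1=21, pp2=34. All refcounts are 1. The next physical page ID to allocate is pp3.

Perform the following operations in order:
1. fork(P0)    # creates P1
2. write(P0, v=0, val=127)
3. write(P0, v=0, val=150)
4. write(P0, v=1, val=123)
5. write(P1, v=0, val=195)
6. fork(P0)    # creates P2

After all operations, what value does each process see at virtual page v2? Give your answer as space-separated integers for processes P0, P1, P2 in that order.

Op 1: fork(P0) -> P1. 3 ppages; refcounts: pp0:2 pp1:2 pp2:2
Op 2: write(P0, v0, 127). refcount(pp0)=2>1 -> COPY to pp3. 4 ppages; refcounts: pp0:1 pp1:2 pp2:2 pp3:1
Op 3: write(P0, v0, 150). refcount(pp3)=1 -> write in place. 4 ppages; refcounts: pp0:1 pp1:2 pp2:2 pp3:1
Op 4: write(P0, v1, 123). refcount(pp1)=2>1 -> COPY to pp4. 5 ppages; refcounts: pp0:1 pp1:1 pp2:2 pp3:1 pp4:1
Op 5: write(P1, v0, 195). refcount(pp0)=1 -> write in place. 5 ppages; refcounts: pp0:1 pp1:1 pp2:2 pp3:1 pp4:1
Op 6: fork(P0) -> P2. 5 ppages; refcounts: pp0:1 pp1:1 pp2:3 pp3:2 pp4:2
P0: v2 -> pp2 = 34
P1: v2 -> pp2 = 34
P2: v2 -> pp2 = 34

Answer: 34 34 34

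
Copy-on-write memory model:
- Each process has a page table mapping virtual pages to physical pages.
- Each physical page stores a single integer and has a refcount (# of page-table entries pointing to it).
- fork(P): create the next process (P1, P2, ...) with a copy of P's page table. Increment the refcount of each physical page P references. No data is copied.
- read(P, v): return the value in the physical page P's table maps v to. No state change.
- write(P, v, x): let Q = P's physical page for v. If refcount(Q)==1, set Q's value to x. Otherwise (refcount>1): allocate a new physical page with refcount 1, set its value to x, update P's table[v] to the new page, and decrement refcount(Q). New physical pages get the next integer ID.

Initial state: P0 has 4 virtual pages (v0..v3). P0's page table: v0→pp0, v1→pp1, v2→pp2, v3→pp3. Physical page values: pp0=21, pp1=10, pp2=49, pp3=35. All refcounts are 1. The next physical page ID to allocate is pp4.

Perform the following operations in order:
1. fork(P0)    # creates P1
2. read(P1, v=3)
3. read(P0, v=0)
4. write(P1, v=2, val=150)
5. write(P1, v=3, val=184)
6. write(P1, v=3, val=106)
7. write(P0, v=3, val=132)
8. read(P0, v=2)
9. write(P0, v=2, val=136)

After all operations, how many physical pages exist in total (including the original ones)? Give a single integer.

Answer: 6

Derivation:
Op 1: fork(P0) -> P1. 4 ppages; refcounts: pp0:2 pp1:2 pp2:2 pp3:2
Op 2: read(P1, v3) -> 35. No state change.
Op 3: read(P0, v0) -> 21. No state change.
Op 4: write(P1, v2, 150). refcount(pp2)=2>1 -> COPY to pp4. 5 ppages; refcounts: pp0:2 pp1:2 pp2:1 pp3:2 pp4:1
Op 5: write(P1, v3, 184). refcount(pp3)=2>1 -> COPY to pp5. 6 ppages; refcounts: pp0:2 pp1:2 pp2:1 pp3:1 pp4:1 pp5:1
Op 6: write(P1, v3, 106). refcount(pp5)=1 -> write in place. 6 ppages; refcounts: pp0:2 pp1:2 pp2:1 pp3:1 pp4:1 pp5:1
Op 7: write(P0, v3, 132). refcount(pp3)=1 -> write in place. 6 ppages; refcounts: pp0:2 pp1:2 pp2:1 pp3:1 pp4:1 pp5:1
Op 8: read(P0, v2) -> 49. No state change.
Op 9: write(P0, v2, 136). refcount(pp2)=1 -> write in place. 6 ppages; refcounts: pp0:2 pp1:2 pp2:1 pp3:1 pp4:1 pp5:1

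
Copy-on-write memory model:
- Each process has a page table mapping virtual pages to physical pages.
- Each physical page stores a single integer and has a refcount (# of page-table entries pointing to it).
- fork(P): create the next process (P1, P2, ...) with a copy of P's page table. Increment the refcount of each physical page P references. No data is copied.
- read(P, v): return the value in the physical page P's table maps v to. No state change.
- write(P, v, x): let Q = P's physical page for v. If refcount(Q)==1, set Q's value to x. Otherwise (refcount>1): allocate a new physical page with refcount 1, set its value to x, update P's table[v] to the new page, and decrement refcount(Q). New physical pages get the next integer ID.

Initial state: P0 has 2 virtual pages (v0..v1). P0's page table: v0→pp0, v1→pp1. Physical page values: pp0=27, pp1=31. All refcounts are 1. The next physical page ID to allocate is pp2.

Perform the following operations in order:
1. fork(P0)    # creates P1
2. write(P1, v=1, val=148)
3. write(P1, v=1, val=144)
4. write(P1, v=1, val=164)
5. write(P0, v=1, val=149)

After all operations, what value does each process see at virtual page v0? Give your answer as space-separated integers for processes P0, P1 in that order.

Answer: 27 27

Derivation:
Op 1: fork(P0) -> P1. 2 ppages; refcounts: pp0:2 pp1:2
Op 2: write(P1, v1, 148). refcount(pp1)=2>1 -> COPY to pp2. 3 ppages; refcounts: pp0:2 pp1:1 pp2:1
Op 3: write(P1, v1, 144). refcount(pp2)=1 -> write in place. 3 ppages; refcounts: pp0:2 pp1:1 pp2:1
Op 4: write(P1, v1, 164). refcount(pp2)=1 -> write in place. 3 ppages; refcounts: pp0:2 pp1:1 pp2:1
Op 5: write(P0, v1, 149). refcount(pp1)=1 -> write in place. 3 ppages; refcounts: pp0:2 pp1:1 pp2:1
P0: v0 -> pp0 = 27
P1: v0 -> pp0 = 27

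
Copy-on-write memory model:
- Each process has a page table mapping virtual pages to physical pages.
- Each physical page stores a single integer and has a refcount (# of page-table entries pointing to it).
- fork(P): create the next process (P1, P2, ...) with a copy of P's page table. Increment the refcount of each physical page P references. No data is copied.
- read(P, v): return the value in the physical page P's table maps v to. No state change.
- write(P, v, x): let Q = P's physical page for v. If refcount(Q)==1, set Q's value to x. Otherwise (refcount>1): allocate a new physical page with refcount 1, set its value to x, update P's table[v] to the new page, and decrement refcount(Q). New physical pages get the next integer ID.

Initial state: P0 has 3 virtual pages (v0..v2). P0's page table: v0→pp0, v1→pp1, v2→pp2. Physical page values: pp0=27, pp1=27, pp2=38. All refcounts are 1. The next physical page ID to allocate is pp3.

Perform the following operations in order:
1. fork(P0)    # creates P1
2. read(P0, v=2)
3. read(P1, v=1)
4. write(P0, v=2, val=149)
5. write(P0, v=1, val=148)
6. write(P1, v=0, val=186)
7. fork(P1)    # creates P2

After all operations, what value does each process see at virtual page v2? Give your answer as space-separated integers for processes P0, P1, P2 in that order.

Op 1: fork(P0) -> P1. 3 ppages; refcounts: pp0:2 pp1:2 pp2:2
Op 2: read(P0, v2) -> 38. No state change.
Op 3: read(P1, v1) -> 27. No state change.
Op 4: write(P0, v2, 149). refcount(pp2)=2>1 -> COPY to pp3. 4 ppages; refcounts: pp0:2 pp1:2 pp2:1 pp3:1
Op 5: write(P0, v1, 148). refcount(pp1)=2>1 -> COPY to pp4. 5 ppages; refcounts: pp0:2 pp1:1 pp2:1 pp3:1 pp4:1
Op 6: write(P1, v0, 186). refcount(pp0)=2>1 -> COPY to pp5. 6 ppages; refcounts: pp0:1 pp1:1 pp2:1 pp3:1 pp4:1 pp5:1
Op 7: fork(P1) -> P2. 6 ppages; refcounts: pp0:1 pp1:2 pp2:2 pp3:1 pp4:1 pp5:2
P0: v2 -> pp3 = 149
P1: v2 -> pp2 = 38
P2: v2 -> pp2 = 38

Answer: 149 38 38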